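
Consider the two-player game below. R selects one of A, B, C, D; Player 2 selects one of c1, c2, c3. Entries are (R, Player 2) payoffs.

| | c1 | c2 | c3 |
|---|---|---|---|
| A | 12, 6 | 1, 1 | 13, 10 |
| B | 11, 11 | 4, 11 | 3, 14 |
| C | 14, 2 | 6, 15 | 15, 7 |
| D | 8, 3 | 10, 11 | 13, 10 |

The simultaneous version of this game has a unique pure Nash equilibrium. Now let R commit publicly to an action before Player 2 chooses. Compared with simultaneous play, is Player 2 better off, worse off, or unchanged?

Work backward from Player 2's decision.
- A: Player 2 compares 6, 1, 10 and picks c3; R would get 13.
- B: Player 2 compares 11, 11, 14 and picks c3; R would get 3.
- C: Player 2 compares 2, 15, 7 and picks c2; R would get 6.
- D: Player 2 compares 3, 11, 10 and picks c2; R would get 10.
Maximizing over 13, 3, 6, 10, R chooses A. Subgame-perfect outcome: (A, c3) with payoffs (13, 10).
For the simultaneous game, intersect best replies.
R's best replies: c1→C; c2→D; c3→C.
Player 2's best replies: A→c3; B→c3; C→c2; D→c2.
The unique mutual best reply is (D, c2), giving (10, 11).
Player 2 earns 10 sequentially versus 11 at the Nash outcome: worse off.

worse off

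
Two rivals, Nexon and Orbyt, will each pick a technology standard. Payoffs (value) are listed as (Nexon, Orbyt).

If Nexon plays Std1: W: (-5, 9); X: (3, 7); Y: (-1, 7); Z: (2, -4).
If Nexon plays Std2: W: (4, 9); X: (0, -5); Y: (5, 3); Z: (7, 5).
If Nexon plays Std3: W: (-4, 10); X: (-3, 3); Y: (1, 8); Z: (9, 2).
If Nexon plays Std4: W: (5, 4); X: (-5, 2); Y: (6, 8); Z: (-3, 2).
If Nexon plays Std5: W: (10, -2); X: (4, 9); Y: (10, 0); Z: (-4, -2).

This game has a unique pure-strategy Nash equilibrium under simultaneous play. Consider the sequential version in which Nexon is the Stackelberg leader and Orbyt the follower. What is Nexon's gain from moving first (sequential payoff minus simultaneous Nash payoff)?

Orbyt best-responds to each possible Nexon move:
- Std1 → Orbyt plays W (best of 9, 7, 7, -4); Nexon gets -5.
- Std2 → Orbyt plays W (best of 9, -5, 3, 5); Nexon gets 4.
- Std3 → Orbyt plays W (best of 10, 3, 8, 2); Nexon gets -4.
- Std4 → Orbyt plays Y (best of 4, 2, 8, 2); Nexon gets 6.
- Std5 → Orbyt plays X (best of -2, 9, 0, -2); Nexon gets 4.
Nexon's induced payoffs are -5, 4, -4, 6, 4, so Nexon commits to Std4. Subgame-perfect outcome: (Std4, Y) with payoffs (6, 8).
Now find the simultaneous Nash equilibrium.
Nexon's best replies: W→Std5; X→Std5; Y→Std5; Z→Std3.
Orbyt's best replies: Std1→W; Std2→W; Std3→W; Std4→Y; Std5→X.
The unique mutual best reply is (Std5, X), giving (4, 9).
Nexon's commitment gain: 6 − 4 = 2.

2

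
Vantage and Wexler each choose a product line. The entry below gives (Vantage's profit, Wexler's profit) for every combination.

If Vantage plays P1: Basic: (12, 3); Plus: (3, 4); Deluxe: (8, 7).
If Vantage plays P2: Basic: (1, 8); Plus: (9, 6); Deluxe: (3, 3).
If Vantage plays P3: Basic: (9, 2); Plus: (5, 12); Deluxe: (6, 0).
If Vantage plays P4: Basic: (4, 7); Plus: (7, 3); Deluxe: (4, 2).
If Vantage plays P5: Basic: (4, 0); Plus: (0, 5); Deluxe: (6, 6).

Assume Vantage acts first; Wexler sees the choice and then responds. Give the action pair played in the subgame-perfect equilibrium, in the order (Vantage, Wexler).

Work backward from Wexler's decision.
- P1 → Wexler plays Deluxe (best of 3, 4, 7); Vantage gets 8.
- P2 → Wexler plays Basic (best of 8, 6, 3); Vantage gets 1.
- P3 → Wexler plays Plus (best of 2, 12, 0); Vantage gets 5.
- P4 → Wexler plays Basic (best of 7, 3, 2); Vantage gets 4.
- P5 → Wexler plays Deluxe (best of 0, 5, 6); Vantage gets 6.
Vantage's induced payoffs are 8, 1, 5, 4, 6, so Vantage commits to P1. Subgame-perfect outcome: (P1, Deluxe) with payoffs (8, 7).

(P1, Deluxe)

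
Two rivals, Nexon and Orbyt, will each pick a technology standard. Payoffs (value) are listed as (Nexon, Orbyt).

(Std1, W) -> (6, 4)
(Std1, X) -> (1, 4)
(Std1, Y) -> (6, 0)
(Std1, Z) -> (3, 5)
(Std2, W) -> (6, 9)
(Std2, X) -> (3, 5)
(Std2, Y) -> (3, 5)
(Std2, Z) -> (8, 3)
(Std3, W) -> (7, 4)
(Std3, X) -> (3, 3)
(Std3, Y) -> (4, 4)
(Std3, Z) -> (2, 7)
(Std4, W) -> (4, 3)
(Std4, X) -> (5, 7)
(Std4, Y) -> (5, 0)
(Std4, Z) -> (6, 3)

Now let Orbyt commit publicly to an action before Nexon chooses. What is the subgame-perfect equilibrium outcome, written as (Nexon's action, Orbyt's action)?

Work backward from Nexon's decision.
- W: BR = Std3, leader payoff 4.
- X: BR = Std4, leader payoff 7.
- Y: BR = Std1, leader payoff 0.
- Z: BR = Std2, leader payoff 3.
Orbyt's induced payoffs are 4, 7, 0, 3, so Orbyt commits to X. Subgame-perfect outcome: (Std4, X) with payoffs (5, 7).

(Std4, X)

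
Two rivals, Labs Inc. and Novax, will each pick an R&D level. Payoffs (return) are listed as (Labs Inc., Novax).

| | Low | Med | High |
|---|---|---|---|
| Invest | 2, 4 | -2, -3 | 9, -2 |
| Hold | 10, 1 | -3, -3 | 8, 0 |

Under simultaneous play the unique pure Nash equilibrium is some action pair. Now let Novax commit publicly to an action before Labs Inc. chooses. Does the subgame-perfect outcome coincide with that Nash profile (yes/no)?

Backward induction with Novax moving first.
- Low: BR = Hold, leader payoff 1.
- Med: BR = Invest, leader payoff -3.
- High: BR = Invest, leader payoff -2.
Maximizing over 1, -3, -2, Novax chooses Low. Subgame-perfect outcome: (Hold, Low) with payoffs (10, 1).
Now find the simultaneous Nash equilibrium.
Labs Inc.'s best replies: Low→Hold; Med→Invest; High→Invest.
Novax's best replies: Invest→Low; Hold→Low.
Only (Hold, Low) has each player best-responding; Nash payoffs (10, 1).
Sequential outcome (Hold, Low) coincides with the Nash profile (Hold, Low).

yes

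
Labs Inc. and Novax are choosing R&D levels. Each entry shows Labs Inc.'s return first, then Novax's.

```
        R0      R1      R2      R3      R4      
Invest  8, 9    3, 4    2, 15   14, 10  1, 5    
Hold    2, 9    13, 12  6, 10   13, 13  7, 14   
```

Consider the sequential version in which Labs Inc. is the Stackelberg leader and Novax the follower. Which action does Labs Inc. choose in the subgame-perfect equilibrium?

Hold

Work backward from Novax's decision.
- Invest → Novax plays R2 (best of 9, 4, 15, 10, 5); Labs Inc. gets 2.
- Hold → Novax plays R4 (best of 9, 12, 10, 13, 14); Labs Inc. gets 7.
Maximizing over 2, 7, Labs Inc. chooses Hold. Subgame-perfect outcome: (Hold, R4) with payoffs (7, 14).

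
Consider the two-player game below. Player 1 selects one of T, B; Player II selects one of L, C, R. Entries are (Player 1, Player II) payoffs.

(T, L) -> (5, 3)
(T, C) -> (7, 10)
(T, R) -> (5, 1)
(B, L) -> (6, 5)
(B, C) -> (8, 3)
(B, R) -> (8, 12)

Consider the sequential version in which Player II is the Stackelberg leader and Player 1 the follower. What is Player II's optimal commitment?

Solve by backward induction (Player II leads).
- L → Player 1 plays B (best of 5, 6); Player II gets 5.
- C → Player 1 plays B (best of 7, 8); Player II gets 3.
- R → Player 1 plays B (best of 5, 8); Player II gets 12.
Maximizing over 5, 3, 12, Player II chooses R. Subgame-perfect outcome: (B, R) with payoffs (8, 12).

R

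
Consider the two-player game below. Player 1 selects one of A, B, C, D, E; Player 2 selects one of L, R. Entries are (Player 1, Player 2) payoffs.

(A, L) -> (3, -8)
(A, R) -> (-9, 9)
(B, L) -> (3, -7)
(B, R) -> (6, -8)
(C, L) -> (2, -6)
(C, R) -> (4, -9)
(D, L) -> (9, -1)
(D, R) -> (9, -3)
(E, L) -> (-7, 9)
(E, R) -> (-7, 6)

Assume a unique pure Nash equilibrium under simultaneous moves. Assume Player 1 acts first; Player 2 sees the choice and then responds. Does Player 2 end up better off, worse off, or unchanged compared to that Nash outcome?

Backward induction with Player 1 moving first.
- A → Player 2 plays R (best of -8, 9); Player 1 gets -9.
- B → Player 2 plays L (best of -7, -8); Player 1 gets 3.
- C → Player 2 plays L (best of -6, -9); Player 1 gets 2.
- D → Player 2 plays L (best of -1, -3); Player 1 gets 9.
- E → Player 2 plays L (best of 9, 6); Player 1 gets -7.
Player 1's induced payoffs are -9, 3, 2, 9, -7, so Player 1 commits to D. Subgame-perfect outcome: (D, L) with payoffs (9, -1).
For the simultaneous game, intersect best replies.
Player 1's best replies: L→D; R→D.
Player 2's best replies: A→R; B→L; C→L; D→L; E→L.
The unique mutual best reply is (D, L), giving (9, -1).
Player 2 earns -1 sequentially versus -1 at the Nash outcome: unchanged.

unchanged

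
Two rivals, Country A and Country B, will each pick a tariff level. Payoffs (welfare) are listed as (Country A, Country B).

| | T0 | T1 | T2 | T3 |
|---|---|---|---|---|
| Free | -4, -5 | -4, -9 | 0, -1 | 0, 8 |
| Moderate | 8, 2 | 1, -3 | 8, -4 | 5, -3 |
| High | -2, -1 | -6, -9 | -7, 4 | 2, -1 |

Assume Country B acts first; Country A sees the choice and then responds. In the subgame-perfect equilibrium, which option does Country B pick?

Solve by backward induction (Country B leads).
- T0: BR = Moderate, leader payoff 2.
- T1: BR = Moderate, leader payoff -3.
- T2: BR = Moderate, leader payoff -4.
- T3: BR = Moderate, leader payoff -3.
Maximizing over 2, -3, -4, -3, Country B chooses T0. Subgame-perfect outcome: (Moderate, T0) with payoffs (8, 2).

T0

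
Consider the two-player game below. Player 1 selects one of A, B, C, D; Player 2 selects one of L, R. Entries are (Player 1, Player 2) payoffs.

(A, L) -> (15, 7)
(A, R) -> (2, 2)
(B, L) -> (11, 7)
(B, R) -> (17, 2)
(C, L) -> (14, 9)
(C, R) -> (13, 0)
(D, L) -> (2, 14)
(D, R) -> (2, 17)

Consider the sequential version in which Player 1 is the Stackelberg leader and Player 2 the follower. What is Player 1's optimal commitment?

A

Solve by backward induction (Player 1 leads).
- A → Player 2 plays L (best of 7, 2); Player 1 gets 15.
- B → Player 2 plays L (best of 7, 2); Player 1 gets 11.
- C → Player 2 plays L (best of 9, 0); Player 1 gets 14.
- D → Player 2 plays R (best of 14, 17); Player 1 gets 2.
Player 1's induced payoffs are 15, 11, 14, 2, so Player 1 commits to A. Subgame-perfect outcome: (A, L) with payoffs (15, 7).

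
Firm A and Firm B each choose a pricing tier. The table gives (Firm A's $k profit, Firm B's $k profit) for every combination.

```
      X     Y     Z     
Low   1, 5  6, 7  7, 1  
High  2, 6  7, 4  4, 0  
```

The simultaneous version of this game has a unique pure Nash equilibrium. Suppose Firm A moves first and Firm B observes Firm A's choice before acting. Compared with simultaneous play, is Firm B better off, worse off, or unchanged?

better off

Solve by backward induction (Firm A leads).
- Low → Firm B plays Y (best of 5, 7, 1); Firm A gets 6.
- High → Firm B plays X (best of 6, 4, 0); Firm A gets 2.
Firm A's induced payoffs are 6, 2, so Firm A commits to Low. Subgame-perfect outcome: (Low, Y) with payoffs (6, 7).
Under simultaneous play:
Firm A's best replies: X→High; Y→High; Z→Low.
Firm B's best replies: Low→Y; High→X.
The unique mutual best reply is (High, X), giving (2, 6).
Firm B earns 7 sequentially versus 6 at the Nash outcome: better off.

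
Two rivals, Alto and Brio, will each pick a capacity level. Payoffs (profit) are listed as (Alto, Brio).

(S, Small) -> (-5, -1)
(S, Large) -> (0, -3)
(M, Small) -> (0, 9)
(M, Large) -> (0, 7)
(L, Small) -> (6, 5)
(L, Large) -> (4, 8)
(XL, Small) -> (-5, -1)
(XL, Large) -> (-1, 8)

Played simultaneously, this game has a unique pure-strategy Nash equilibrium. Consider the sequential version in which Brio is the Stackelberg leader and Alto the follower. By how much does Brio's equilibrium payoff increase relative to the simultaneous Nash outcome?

0

Solve by backward induction (Brio leads).
- Small → Alto plays L (best of -5, 0, 6, -5); Brio gets 5.
- Large → Alto plays L (best of 0, 0, 4, -1); Brio gets 8.
Brio's induced payoffs are 5, 8, so Brio commits to Large. Subgame-perfect outcome: (L, Large) with payoffs (4, 8).
For the simultaneous game, intersect best replies.
Alto's best replies: Small→L; Large→L.
Brio's best replies: S→Small; M→Small; L→Large; XL→Large.
The unique mutual best reply is (L, Large), giving (4, 8).
Brio's commitment gain: 8 − 8 = 0.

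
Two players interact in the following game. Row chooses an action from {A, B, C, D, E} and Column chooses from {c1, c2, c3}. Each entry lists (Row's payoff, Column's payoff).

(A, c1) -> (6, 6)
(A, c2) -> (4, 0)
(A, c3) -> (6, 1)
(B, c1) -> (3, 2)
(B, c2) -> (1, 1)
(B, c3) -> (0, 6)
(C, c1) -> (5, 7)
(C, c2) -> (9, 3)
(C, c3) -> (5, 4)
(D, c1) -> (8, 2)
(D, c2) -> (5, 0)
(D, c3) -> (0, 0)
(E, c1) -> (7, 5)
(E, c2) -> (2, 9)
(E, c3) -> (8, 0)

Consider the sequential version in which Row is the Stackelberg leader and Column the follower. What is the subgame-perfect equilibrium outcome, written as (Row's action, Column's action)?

(D, c1)

Column best-responds to each possible Row move:
- A → Column plays c1 (best of 6, 0, 1); Row gets 6.
- B → Column plays c3 (best of 2, 1, 6); Row gets 0.
- C → Column plays c1 (best of 7, 3, 4); Row gets 5.
- D → Column plays c1 (best of 2, 0, 0); Row gets 8.
- E → Column plays c2 (best of 5, 9, 0); Row gets 2.
Among 6, 0, 5, 8, 2, the best is 8 at D. Subgame-perfect outcome: (D, c1) with payoffs (8, 2).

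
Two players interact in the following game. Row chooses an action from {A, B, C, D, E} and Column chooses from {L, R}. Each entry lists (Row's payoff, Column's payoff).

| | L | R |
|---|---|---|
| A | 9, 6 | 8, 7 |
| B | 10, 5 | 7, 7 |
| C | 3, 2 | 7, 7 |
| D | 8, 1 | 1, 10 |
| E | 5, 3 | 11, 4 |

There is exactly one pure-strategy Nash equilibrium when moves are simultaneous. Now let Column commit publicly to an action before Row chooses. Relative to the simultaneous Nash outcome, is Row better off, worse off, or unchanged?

Solve by backward induction (Column leads).
- L → Row plays B (best of 9, 10, 3, 8, 5); Column gets 5.
- R → Row plays E (best of 8, 7, 7, 1, 11); Column gets 4.
Maximizing over 5, 4, Column chooses L. Subgame-perfect outcome: (B, L) with payoffs (10, 5).
For the simultaneous game, intersect best replies.
Row's best replies: L→B; R→E.
Column's best replies: A→R; B→R; C→R; D→R; E→R.
Only (E, R) has each player best-responding; Nash payoffs (11, 4).
Row earns 10 sequentially versus 11 at the Nash outcome: worse off.

worse off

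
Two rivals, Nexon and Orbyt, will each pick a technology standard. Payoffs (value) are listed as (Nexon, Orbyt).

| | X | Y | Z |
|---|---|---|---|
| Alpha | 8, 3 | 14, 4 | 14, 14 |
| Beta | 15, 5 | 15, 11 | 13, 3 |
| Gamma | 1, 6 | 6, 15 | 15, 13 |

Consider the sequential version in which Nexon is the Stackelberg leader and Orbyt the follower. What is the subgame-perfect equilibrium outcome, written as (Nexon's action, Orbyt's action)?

Orbyt best-responds to each possible Nexon move:
- Alpha: BR = Z, leader payoff 14.
- Beta: BR = Y, leader payoff 15.
- Gamma: BR = Y, leader payoff 6.
Among 14, 15, 6, the best is 15 at Beta. Subgame-perfect outcome: (Beta, Y) with payoffs (15, 11).

(Beta, Y)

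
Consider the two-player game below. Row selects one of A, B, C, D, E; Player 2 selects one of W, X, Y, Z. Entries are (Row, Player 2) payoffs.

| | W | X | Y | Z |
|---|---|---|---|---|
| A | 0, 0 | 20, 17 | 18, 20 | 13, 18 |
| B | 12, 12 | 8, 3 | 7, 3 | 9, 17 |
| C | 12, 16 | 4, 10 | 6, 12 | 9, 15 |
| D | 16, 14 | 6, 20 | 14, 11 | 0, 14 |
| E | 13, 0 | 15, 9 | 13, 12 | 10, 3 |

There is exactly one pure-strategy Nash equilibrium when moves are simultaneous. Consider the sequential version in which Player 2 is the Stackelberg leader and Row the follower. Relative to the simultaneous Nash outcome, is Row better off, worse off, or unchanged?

Solve by backward induction (Player 2 leads).
- W: BR = D, leader payoff 14.
- X: BR = A, leader payoff 17.
- Y: BR = A, leader payoff 20.
- Z: BR = A, leader payoff 18.
Player 2's induced payoffs are 14, 17, 20, 18, so Player 2 commits to Y. Subgame-perfect outcome: (A, Y) with payoffs (18, 20).
Under simultaneous play:
Row's best replies: W→D; X→A; Y→A; Z→A.
Player 2's best replies: A→Y; B→Z; C→W; D→X; E→Y.
Only (A, Y) has each player best-responding; Nash payoffs (18, 20).
Row earns 18 sequentially versus 18 at the Nash outcome: unchanged.

unchanged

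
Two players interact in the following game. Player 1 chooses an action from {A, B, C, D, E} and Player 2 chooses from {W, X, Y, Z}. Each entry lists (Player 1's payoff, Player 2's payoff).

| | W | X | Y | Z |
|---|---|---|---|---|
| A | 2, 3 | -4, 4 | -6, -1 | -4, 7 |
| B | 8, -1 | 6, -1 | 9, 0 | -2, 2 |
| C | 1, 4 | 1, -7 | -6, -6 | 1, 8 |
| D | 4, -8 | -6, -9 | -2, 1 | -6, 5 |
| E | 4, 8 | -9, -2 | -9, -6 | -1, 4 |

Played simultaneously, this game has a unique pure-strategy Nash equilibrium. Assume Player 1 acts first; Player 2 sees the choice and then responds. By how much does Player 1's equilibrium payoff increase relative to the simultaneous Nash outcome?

3

Player 2 best-responds to each possible Player 1 move:
- A: Player 2 compares 3, 4, -1, 7 and picks Z; Player 1 would get -4.
- B: Player 2 compares -1, -1, 0, 2 and picks Z; Player 1 would get -2.
- C: Player 2 compares 4, -7, -6, 8 and picks Z; Player 1 would get 1.
- D: Player 2 compares -8, -9, 1, 5 and picks Z; Player 1 would get -6.
- E: Player 2 compares 8, -2, -6, 4 and picks W; Player 1 would get 4.
Player 1's induced payoffs are -4, -2, 1, -6, 4, so Player 1 commits to E. Subgame-perfect outcome: (E, W) with payoffs (4, 8).
Under simultaneous play:
Player 1's best replies: W→B; X→B; Y→B; Z→C.
Player 2's best replies: A→Z; B→Z; C→Z; D→Z; E→W.
The unique mutual best reply is (C, Z), giving (1, 8).
Player 1's commitment gain: 4 − 1 = 3.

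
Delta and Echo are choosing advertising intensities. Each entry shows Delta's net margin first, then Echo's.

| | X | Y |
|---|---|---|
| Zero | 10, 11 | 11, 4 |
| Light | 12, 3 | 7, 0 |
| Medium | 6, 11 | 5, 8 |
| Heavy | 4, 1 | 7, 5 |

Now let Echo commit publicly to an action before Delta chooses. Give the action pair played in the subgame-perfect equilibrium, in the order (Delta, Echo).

(Zero, Y)

Solve by backward induction (Echo leads).
- X: BR = Light, leader payoff 3.
- Y: BR = Zero, leader payoff 4.
Among 3, 4, the best is 4 at Y. Subgame-perfect outcome: (Zero, Y) with payoffs (11, 4).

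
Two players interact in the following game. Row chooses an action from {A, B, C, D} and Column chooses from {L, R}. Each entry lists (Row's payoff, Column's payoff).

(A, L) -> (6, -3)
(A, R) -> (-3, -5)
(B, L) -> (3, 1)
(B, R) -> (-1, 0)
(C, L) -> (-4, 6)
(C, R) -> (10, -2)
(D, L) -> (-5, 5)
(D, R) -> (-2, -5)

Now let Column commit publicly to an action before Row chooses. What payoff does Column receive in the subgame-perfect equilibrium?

Backward induction with Column moving first.
- L → Row plays A (best of 6, 3, -4, -5); Column gets -3.
- R → Row plays C (best of -3, -1, 10, -2); Column gets -2.
Column's induced payoffs are -3, -2, so Column commits to R. Subgame-perfect outcome: (C, R) with payoffs (10, -2).

-2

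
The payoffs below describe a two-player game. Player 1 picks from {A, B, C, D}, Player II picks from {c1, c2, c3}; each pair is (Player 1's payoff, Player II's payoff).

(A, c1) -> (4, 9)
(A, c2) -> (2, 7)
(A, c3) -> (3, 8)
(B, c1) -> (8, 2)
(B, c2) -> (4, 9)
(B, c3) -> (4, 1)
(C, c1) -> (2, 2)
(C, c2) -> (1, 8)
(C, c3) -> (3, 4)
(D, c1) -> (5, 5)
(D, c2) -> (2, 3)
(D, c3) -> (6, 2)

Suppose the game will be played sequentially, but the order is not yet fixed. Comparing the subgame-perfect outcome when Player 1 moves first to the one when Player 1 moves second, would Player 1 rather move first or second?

first

If Player 1 leads: Player II's best replies are A→c1, B→c2, C→c2, D→c1; Player 1's induced payoffs 4, 4, 1, 5; outcome (D, c1), payoffs (5, 5).
If Player II leads: Player 1's best replies are c1→B, c2→B, c3→D; Player II's induced payoffs 2, 9, 2; outcome (B, c2), payoffs (4, 9).
Player 1 gets 5 moving first and 4 moving second, so Player 1 prefers to move first.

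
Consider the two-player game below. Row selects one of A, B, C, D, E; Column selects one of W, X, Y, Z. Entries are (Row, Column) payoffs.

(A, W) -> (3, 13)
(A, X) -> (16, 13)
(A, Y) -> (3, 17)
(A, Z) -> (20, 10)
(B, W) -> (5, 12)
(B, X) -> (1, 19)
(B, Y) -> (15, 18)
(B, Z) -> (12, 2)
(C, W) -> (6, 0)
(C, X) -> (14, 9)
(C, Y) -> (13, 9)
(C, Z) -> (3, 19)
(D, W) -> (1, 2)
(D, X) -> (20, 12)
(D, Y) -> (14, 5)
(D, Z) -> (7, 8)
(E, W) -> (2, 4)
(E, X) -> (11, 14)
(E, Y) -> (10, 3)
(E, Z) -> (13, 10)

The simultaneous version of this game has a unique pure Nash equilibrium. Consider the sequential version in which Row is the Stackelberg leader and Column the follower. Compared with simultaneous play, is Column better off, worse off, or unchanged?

unchanged

Work backward from Column's decision.
- A: Column compares 13, 13, 17, 10 and picks Y; Row would get 3.
- B: Column compares 12, 19, 18, 2 and picks X; Row would get 1.
- C: Column compares 0, 9, 9, 19 and picks Z; Row would get 3.
- D: Column compares 2, 12, 5, 8 and picks X; Row would get 20.
- E: Column compares 4, 14, 3, 10 and picks X; Row would get 11.
Row's induced payoffs are 3, 1, 3, 20, 11, so Row commits to D. Subgame-perfect outcome: (D, X) with payoffs (20, 12).
Now find the simultaneous Nash equilibrium.
Row's best replies: W→C; X→D; Y→B; Z→A.
Column's best replies: A→Y; B→X; C→Z; D→X; E→X.
Only (D, X) has each player best-responding; Nash payoffs (20, 12).
Column earns 12 sequentially versus 12 at the Nash outcome: unchanged.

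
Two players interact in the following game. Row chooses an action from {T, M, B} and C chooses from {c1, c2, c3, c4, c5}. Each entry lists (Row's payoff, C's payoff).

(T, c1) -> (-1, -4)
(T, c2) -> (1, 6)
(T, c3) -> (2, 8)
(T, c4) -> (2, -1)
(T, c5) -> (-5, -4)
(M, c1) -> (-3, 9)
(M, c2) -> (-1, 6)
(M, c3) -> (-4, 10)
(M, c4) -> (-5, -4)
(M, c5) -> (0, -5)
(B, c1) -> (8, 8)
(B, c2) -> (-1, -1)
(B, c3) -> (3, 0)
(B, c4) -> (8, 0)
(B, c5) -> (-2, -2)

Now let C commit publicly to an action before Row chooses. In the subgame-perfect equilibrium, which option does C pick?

Backward induction with C moving first.
- c1 → Row plays B (best of -1, -3, 8); C gets 8.
- c2 → Row plays T (best of 1, -1, -1); C gets 6.
- c3 → Row plays B (best of 2, -4, 3); C gets 0.
- c4 → Row plays B (best of 2, -5, 8); C gets 0.
- c5 → Row plays M (best of -5, 0, -2); C gets -5.
Maximizing over 8, 6, 0, 0, -5, C chooses c1. Subgame-perfect outcome: (B, c1) with payoffs (8, 8).

c1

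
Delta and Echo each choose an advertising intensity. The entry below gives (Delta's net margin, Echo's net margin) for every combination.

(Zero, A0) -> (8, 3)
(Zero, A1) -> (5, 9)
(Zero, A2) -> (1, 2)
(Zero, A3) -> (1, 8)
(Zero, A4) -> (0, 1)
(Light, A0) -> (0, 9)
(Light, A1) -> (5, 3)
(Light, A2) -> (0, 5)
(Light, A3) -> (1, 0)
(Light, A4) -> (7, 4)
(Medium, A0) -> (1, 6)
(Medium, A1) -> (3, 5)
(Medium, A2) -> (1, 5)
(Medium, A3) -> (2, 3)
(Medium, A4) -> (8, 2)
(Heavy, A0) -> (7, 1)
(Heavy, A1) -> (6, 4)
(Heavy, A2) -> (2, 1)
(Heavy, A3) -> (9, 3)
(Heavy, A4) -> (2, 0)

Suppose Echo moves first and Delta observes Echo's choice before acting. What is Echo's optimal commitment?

A1

Backward induction with Echo moving first.
- A0: Delta compares 8, 0, 1, 7 and picks Zero; Echo would get 3.
- A1: Delta compares 5, 5, 3, 6 and picks Heavy; Echo would get 4.
- A2: Delta compares 1, 0, 1, 2 and picks Heavy; Echo would get 1.
- A3: Delta compares 1, 1, 2, 9 and picks Heavy; Echo would get 3.
- A4: Delta compares 0, 7, 8, 2 and picks Medium; Echo would get 2.
Echo's induced payoffs are 3, 4, 1, 3, 2, so Echo commits to A1. Subgame-perfect outcome: (Heavy, A1) with payoffs (6, 4).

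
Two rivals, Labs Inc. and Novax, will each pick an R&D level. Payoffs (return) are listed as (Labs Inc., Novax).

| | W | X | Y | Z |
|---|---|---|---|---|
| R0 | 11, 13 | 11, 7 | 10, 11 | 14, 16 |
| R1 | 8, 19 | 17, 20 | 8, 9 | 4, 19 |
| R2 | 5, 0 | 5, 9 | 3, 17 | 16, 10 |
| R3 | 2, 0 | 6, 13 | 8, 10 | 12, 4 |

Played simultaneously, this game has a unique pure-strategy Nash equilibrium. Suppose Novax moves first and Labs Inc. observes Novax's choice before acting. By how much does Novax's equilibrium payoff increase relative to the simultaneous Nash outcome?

0

Backward induction with Novax moving first.
- W → Labs Inc. plays R0 (best of 11, 8, 5, 2); Novax gets 13.
- X → Labs Inc. plays R1 (best of 11, 17, 5, 6); Novax gets 20.
- Y → Labs Inc. plays R0 (best of 10, 8, 3, 8); Novax gets 11.
- Z → Labs Inc. plays R2 (best of 14, 4, 16, 12); Novax gets 10.
Maximizing over 13, 20, 11, 10, Novax chooses X. Subgame-perfect outcome: (R1, X) with payoffs (17, 20).
Now find the simultaneous Nash equilibrium.
Labs Inc.'s best replies: W→R0; X→R1; Y→R0; Z→R2.
Novax's best replies: R0→Z; R1→X; R2→Y; R3→X.
The unique mutual best reply is (R1, X), giving (17, 20).
Novax's commitment gain: 20 − 20 = 0.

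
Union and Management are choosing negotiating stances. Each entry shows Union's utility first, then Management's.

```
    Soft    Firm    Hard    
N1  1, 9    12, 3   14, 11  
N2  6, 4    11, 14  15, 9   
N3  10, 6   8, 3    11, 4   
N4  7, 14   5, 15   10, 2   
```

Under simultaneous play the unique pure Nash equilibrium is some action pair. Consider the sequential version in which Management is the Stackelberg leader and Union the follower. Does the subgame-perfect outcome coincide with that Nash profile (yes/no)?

Solve by backward induction (Management leads).
- Soft: BR = N3, leader payoff 6.
- Firm: BR = N1, leader payoff 3.
- Hard: BR = N2, leader payoff 9.
Maximizing over 6, 3, 9, Management chooses Hard. Subgame-perfect outcome: (N2, Hard) with payoffs (15, 9).
For the simultaneous game, intersect best replies.
Union's best replies: Soft→N3; Firm→N1; Hard→N2.
Management's best replies: N1→Hard; N2→Firm; N3→Soft; N4→Firm.
Only (N3, Soft) has each player best-responding; Nash payoffs (10, 6).
Sequential outcome (N2, Hard) differs from the Nash profile (N3, Soft).

no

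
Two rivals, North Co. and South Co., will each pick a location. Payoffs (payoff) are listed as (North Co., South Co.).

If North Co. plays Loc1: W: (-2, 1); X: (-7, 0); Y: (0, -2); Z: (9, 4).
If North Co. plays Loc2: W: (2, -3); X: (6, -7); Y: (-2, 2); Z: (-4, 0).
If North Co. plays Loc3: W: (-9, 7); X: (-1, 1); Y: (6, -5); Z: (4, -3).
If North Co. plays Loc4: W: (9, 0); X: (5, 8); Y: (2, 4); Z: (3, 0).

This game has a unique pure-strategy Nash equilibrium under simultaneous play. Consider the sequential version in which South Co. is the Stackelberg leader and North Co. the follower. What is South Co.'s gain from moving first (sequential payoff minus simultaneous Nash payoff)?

Backward induction with South Co. moving first.
- W: North Co. compares -2, 2, -9, 9 and picks Loc4; South Co. would get 0.
- X: North Co. compares -7, 6, -1, 5 and picks Loc2; South Co. would get -7.
- Y: North Co. compares 0, -2, 6, 2 and picks Loc3; South Co. would get -5.
- Z: North Co. compares 9, -4, 4, 3 and picks Loc1; South Co. would get 4.
Among 0, -7, -5, 4, the best is 4 at Z. Subgame-perfect outcome: (Loc1, Z) with payoffs (9, 4).
For the simultaneous game, intersect best replies.
North Co.'s best replies: W→Loc4; X→Loc2; Y→Loc3; Z→Loc1.
South Co.'s best replies: Loc1→Z; Loc2→Y; Loc3→W; Loc4→X.
The unique mutual best reply is (Loc1, Z), giving (9, 4).
South Co.'s commitment gain: 4 − 4 = 0.

0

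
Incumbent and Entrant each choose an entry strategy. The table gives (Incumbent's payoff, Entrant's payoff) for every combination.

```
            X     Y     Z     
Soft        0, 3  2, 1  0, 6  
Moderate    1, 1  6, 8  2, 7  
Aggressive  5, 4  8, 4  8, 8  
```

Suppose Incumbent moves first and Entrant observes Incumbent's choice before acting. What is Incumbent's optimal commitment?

Backward induction with Incumbent moving first.
- Soft → Entrant plays Z (best of 3, 1, 6); Incumbent gets 0.
- Moderate → Entrant plays Y (best of 1, 8, 7); Incumbent gets 6.
- Aggressive → Entrant plays Z (best of 4, 4, 8); Incumbent gets 8.
Maximizing over 0, 6, 8, Incumbent chooses Aggressive. Subgame-perfect outcome: (Aggressive, Z) with payoffs (8, 8).

Aggressive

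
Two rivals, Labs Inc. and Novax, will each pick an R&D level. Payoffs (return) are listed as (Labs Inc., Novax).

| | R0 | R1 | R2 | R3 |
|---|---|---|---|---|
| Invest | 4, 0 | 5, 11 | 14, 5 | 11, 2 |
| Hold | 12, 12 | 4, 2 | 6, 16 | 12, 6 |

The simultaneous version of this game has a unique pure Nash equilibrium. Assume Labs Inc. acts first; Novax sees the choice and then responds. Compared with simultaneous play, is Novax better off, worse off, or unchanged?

better off

Work backward from Novax's decision.
- Invest: Novax compares 0, 11, 5, 2 and picks R1; Labs Inc. would get 5.
- Hold: Novax compares 12, 2, 16, 6 and picks R2; Labs Inc. would get 6.
Labs Inc.'s induced payoffs are 5, 6, so Labs Inc. commits to Hold. Subgame-perfect outcome: (Hold, R2) with payoffs (6, 16).
Now find the simultaneous Nash equilibrium.
Labs Inc.'s best replies: R0→Hold; R1→Invest; R2→Invest; R3→Hold.
Novax's best replies: Invest→R1; Hold→R2.
The unique mutual best reply is (Invest, R1), giving (5, 11).
Novax earns 16 sequentially versus 11 at the Nash outcome: better off.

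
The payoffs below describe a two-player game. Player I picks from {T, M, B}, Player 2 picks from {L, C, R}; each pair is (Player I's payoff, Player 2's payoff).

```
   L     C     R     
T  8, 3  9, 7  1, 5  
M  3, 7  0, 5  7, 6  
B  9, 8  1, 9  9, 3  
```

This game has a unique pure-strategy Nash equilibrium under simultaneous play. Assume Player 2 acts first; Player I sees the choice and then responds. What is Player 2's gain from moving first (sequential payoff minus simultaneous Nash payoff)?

Player I best-responds to each possible Player 2 move:
- L: BR = B, leader payoff 8.
- C: BR = T, leader payoff 7.
- R: BR = B, leader payoff 3.
Among 8, 7, 3, the best is 8 at L. Subgame-perfect outcome: (B, L) with payoffs (9, 8).
Under simultaneous play:
Player I's best replies: L→B; C→T; R→B.
Player 2's best replies: T→C; M→L; B→C.
Only (T, C) has each player best-responding; Nash payoffs (9, 7).
Player 2's commitment gain: 8 − 7 = 1.

1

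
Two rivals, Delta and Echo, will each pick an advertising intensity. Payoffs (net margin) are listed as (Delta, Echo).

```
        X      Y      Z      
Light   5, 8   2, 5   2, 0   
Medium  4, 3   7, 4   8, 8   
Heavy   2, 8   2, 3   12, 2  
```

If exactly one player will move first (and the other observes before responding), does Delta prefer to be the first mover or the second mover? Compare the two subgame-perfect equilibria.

first

If Delta leads: Echo's best replies are Light→X, Medium→Z, Heavy→X; Delta's induced payoffs 5, 8, 2; outcome (Medium, Z), payoffs (8, 8).
If Echo leads: Delta's best replies are X→Light, Y→Medium, Z→Heavy; Echo's induced payoffs 8, 4, 2; outcome (Light, X), payoffs (5, 8).
Delta gets 8 moving first and 5 moving second, so Delta prefers to move first.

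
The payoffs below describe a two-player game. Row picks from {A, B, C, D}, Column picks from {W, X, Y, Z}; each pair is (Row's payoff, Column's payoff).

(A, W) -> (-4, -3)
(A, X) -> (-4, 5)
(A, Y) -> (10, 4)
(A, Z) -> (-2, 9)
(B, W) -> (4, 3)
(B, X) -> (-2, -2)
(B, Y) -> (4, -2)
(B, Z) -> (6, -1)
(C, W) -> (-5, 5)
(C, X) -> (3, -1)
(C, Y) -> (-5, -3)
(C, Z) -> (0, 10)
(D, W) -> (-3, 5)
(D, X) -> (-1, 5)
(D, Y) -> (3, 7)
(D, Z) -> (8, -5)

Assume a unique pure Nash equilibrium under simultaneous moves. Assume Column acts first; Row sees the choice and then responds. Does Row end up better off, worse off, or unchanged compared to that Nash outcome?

better off

Row best-responds to each possible Column move:
- W: BR = B, leader payoff 3.
- X: BR = C, leader payoff -1.
- Y: BR = A, leader payoff 4.
- Z: BR = D, leader payoff -5.
Column's induced payoffs are 3, -1, 4, -5, so Column commits to Y. Subgame-perfect outcome: (A, Y) with payoffs (10, 4).
Under simultaneous play:
Row's best replies: W→B; X→C; Y→A; Z→D.
Column's best replies: A→Z; B→W; C→Z; D→Y.
Only (B, W) has each player best-responding; Nash payoffs (4, 3).
Row earns 10 sequentially versus 4 at the Nash outcome: better off.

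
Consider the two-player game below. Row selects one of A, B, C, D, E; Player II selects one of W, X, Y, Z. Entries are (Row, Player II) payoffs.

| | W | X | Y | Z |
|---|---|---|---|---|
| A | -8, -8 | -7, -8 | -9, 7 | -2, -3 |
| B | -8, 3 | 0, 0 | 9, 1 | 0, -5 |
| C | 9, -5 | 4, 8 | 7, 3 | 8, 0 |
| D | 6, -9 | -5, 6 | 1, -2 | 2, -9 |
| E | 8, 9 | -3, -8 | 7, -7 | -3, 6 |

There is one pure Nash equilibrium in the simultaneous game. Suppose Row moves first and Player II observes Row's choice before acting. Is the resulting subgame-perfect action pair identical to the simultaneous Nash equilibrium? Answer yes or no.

no

Player II best-responds to each possible Row move:
- A: BR = Y, leader payoff -9.
- B: BR = W, leader payoff -8.
- C: BR = X, leader payoff 4.
- D: BR = X, leader payoff -5.
- E: BR = W, leader payoff 8.
Among -9, -8, 4, -5, 8, the best is 8 at E. Subgame-perfect outcome: (E, W) with payoffs (8, 9).
For the simultaneous game, intersect best replies.
Row's best replies: W→C; X→C; Y→B; Z→C.
Player II's best replies: A→Y; B→W; C→X; D→X; E→W.
The unique mutual best reply is (C, X), giving (4, 8).
Sequential outcome (E, W) differs from the Nash profile (C, X).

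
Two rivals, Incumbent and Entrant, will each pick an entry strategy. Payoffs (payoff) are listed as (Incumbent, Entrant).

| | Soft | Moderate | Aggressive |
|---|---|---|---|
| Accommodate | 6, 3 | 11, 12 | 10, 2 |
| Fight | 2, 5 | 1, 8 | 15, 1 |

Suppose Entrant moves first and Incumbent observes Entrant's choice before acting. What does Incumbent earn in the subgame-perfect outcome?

Backward induction with Entrant moving first.
- Soft: BR = Accommodate, leader payoff 3.
- Moderate: BR = Accommodate, leader payoff 12.
- Aggressive: BR = Fight, leader payoff 1.
Maximizing over 3, 12, 1, Entrant chooses Moderate. Subgame-perfect outcome: (Accommodate, Moderate) with payoffs (11, 12).

11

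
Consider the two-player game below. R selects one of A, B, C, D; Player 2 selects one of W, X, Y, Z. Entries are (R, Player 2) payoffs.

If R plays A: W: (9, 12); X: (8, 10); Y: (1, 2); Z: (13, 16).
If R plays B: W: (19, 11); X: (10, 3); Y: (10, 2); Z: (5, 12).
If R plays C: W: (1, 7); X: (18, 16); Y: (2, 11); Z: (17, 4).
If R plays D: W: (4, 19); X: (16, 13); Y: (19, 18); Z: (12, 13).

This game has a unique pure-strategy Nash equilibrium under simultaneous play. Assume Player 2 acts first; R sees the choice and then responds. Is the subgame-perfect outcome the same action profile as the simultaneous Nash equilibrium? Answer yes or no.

Backward induction with Player 2 moving first.
- W → R plays B (best of 9, 19, 1, 4); Player 2 gets 11.
- X → R plays C (best of 8, 10, 18, 16); Player 2 gets 16.
- Y → R plays D (best of 1, 10, 2, 19); Player 2 gets 18.
- Z → R plays C (best of 13, 5, 17, 12); Player 2 gets 4.
Player 2's induced payoffs are 11, 16, 18, 4, so Player 2 commits to Y. Subgame-perfect outcome: (D, Y) with payoffs (19, 18).
Under simultaneous play:
R's best replies: W→B; X→C; Y→D; Z→C.
Player 2's best replies: A→Z; B→Z; C→X; D→W.
The unique mutual best reply is (C, X), giving (18, 16).
Sequential outcome (D, Y) differs from the Nash profile (C, X).

no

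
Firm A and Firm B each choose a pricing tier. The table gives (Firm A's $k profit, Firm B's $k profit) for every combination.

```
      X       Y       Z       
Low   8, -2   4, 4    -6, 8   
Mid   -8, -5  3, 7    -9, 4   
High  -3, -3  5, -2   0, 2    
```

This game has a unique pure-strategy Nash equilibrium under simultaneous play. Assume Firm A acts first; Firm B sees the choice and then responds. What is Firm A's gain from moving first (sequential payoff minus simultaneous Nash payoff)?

3

Work backward from Firm B's decision.
- Low: Firm B compares -2, 4, 8 and picks Z; Firm A would get -6.
- Mid: Firm B compares -5, 7, 4 and picks Y; Firm A would get 3.
- High: Firm B compares -3, -2, 2 and picks Z; Firm A would get 0.
Firm A's induced payoffs are -6, 3, 0, so Firm A commits to Mid. Subgame-perfect outcome: (Mid, Y) with payoffs (3, 7).
Under simultaneous play:
Firm A's best replies: X→Low; Y→High; Z→High.
Firm B's best replies: Low→Z; Mid→Y; High→Z.
Only (High, Z) has each player best-responding; Nash payoffs (0, 2).
Firm A's commitment gain: 3 − 0 = 3.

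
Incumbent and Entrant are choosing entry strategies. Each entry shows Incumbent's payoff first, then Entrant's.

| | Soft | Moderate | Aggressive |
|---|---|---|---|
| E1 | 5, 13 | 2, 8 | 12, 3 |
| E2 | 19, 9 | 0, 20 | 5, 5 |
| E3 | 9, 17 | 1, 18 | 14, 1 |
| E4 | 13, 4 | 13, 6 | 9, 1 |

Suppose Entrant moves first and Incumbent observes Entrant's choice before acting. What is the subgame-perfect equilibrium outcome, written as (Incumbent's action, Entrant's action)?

Solve by backward induction (Entrant leads).
- Soft → Incumbent plays E2 (best of 5, 19, 9, 13); Entrant gets 9.
- Moderate → Incumbent plays E4 (best of 2, 0, 1, 13); Entrant gets 6.
- Aggressive → Incumbent plays E3 (best of 12, 5, 14, 9); Entrant gets 1.
Among 9, 6, 1, the best is 9 at Soft. Subgame-perfect outcome: (E2, Soft) with payoffs (19, 9).

(E2, Soft)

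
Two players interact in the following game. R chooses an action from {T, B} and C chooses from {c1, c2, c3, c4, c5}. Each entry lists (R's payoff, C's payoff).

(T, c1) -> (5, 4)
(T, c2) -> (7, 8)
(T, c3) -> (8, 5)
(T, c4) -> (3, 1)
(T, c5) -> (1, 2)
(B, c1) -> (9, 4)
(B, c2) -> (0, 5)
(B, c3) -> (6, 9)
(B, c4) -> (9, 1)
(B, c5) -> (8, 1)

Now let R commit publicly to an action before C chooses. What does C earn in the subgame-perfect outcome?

8

Solve by backward induction (R leads).
- T: C compares 4, 8, 5, 1, 2 and picks c2; R would get 7.
- B: C compares 4, 5, 9, 1, 1 and picks c3; R would get 6.
Among 7, 6, the best is 7 at T. Subgame-perfect outcome: (T, c2) with payoffs (7, 8).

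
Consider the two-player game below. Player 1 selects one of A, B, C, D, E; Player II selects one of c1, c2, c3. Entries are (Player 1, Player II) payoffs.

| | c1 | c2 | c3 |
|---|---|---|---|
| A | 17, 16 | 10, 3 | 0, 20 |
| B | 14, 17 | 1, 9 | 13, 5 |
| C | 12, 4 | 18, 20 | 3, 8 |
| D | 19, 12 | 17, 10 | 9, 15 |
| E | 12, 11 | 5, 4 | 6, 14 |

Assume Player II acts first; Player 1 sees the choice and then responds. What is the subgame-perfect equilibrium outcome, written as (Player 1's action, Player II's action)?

(C, c2)

Backward induction with Player II moving first.
- c1 → Player 1 plays D (best of 17, 14, 12, 19, 12); Player II gets 12.
- c2 → Player 1 plays C (best of 10, 1, 18, 17, 5); Player II gets 20.
- c3 → Player 1 plays B (best of 0, 13, 3, 9, 6); Player II gets 5.
Maximizing over 12, 20, 5, Player II chooses c2. Subgame-perfect outcome: (C, c2) with payoffs (18, 20).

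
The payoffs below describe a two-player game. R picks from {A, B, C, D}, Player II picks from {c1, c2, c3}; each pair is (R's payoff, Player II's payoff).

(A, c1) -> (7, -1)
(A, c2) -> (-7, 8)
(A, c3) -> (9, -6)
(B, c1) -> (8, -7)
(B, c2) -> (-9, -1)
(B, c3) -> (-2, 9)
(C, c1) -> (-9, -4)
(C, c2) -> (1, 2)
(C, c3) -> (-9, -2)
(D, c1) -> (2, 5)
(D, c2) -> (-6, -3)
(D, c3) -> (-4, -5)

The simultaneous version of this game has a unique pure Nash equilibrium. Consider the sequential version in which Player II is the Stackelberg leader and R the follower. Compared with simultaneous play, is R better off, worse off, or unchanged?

R best-responds to each possible Player II move:
- c1: BR = B, leader payoff -7.
- c2: BR = C, leader payoff 2.
- c3: BR = A, leader payoff -6.
Player II's induced payoffs are -7, 2, -6, so Player II commits to c2. Subgame-perfect outcome: (C, c2) with payoffs (1, 2).
Under simultaneous play:
R's best replies: c1→B; c2→C; c3→A.
Player II's best replies: A→c2; B→c3; C→c2; D→c1.
Only (C, c2) has each player best-responding; Nash payoffs (1, 2).
R earns 1 sequentially versus 1 at the Nash outcome: unchanged.

unchanged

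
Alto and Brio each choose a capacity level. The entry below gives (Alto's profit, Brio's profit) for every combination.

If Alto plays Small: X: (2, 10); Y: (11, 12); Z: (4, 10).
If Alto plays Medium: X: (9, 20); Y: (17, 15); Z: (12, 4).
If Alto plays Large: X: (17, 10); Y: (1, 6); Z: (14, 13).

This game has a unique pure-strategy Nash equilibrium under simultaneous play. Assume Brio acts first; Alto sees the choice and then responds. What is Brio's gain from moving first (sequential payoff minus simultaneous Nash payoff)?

Alto best-responds to each possible Brio move:
- X: Alto compares 2, 9, 17 and picks Large; Brio would get 10.
- Y: Alto compares 11, 17, 1 and picks Medium; Brio would get 15.
- Z: Alto compares 4, 12, 14 and picks Large; Brio would get 13.
Maximizing over 10, 15, 13, Brio chooses Y. Subgame-perfect outcome: (Medium, Y) with payoffs (17, 15).
For the simultaneous game, intersect best replies.
Alto's best replies: X→Large; Y→Medium; Z→Large.
Brio's best replies: Small→Y; Medium→X; Large→Z.
The unique mutual best reply is (Large, Z), giving (14, 13).
Brio's commitment gain: 15 − 13 = 2.

2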